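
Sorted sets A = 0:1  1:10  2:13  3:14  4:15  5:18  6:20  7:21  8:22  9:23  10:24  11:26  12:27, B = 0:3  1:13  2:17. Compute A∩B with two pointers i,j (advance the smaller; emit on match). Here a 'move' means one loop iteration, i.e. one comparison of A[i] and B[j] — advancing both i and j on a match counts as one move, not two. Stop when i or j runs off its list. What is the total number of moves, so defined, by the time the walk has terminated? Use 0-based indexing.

[i=0,j=0] 1<3 → i++
[i=1,j=0] 10>3 → j++
[i=1,j=1] 10<13 → i++
[i=2,j=1] 13==13 emit → i++,j++
[i=3,j=2] 14<17 → i++
[i=4,j=2] 15<17 → i++
[i=5,j=2] 18>17 → j++

7 moves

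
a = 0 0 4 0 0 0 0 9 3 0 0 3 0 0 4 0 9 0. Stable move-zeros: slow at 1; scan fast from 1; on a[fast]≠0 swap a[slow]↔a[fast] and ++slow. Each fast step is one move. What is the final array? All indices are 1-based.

(s=1,f=1) a[fast]=0 → fast++
(s=1,f=2) a[fast]=0 → fast++
(s=1,f=3) a[fast]=4≠0 swap→a[1]=4 → slow++,fast++
(s=2,f=4) a[fast]=0 → fast++
(s=2,f=5) a[fast]=0 → fast++
(s=2,f=6) a[fast]=0 → fast++
(s=2,f=7) a[fast]=0 → fast++
(s=2,f=8) a[fast]=9≠0 swap→a[2]=9 → slow++,fast++
(s=3,f=9) a[fast]=3≠0 swap→a[3]=3 → slow++,fast++
(s=4,f=10) a[fast]=0 → fast++
(s=4,f=11) a[fast]=0 → fast++
(s=4,f=12) a[fast]=3≠0 swap→a[4]=3 → slow++,fast++
(s=5,f=13) a[fast]=0 → fast++
(s=5,f=14) a[fast]=0 → fast++
(s=5,f=15) a[fast]=4≠0 swap→a[5]=4 → slow++,fast++
(s=6,f=16) a[fast]=0 → fast++
(s=6,f=17) a[fast]=9≠0 swap→a[6]=9 → slow++,fast++
(s=7,f=18) a[fast]=0 → fast++

[4, 9, 3, 3, 4, 9, 0, 0, 0, 0, 0, 0, 0, 0, 0, 0, 0, 0]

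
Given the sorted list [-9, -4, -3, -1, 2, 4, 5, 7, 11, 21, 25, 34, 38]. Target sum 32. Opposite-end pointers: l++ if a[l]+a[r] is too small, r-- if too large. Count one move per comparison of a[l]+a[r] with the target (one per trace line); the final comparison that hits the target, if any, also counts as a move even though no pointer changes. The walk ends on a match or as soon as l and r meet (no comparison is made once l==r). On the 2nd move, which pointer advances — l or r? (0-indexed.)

r

l=0 r=12: -9+38=29 <32, l++
l=1 r=12: -4+38=34 >32, r--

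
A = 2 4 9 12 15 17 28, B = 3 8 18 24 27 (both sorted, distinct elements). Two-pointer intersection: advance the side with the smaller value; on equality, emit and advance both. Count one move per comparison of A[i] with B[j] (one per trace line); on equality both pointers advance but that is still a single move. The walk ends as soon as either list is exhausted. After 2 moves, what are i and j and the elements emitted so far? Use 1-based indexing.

i=2, j=2, emitted=[]

i=1 j=1: 2<3, i++
i=2 j=1: 4>3, j++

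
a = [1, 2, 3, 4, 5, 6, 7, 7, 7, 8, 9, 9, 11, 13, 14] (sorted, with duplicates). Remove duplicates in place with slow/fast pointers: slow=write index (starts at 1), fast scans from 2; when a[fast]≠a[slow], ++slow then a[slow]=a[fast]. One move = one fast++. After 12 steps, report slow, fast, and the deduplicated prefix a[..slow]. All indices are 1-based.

slow=10, fast=14, prefix=[1, 2, 3, 4, 5, 6, 7, 8, 9, 11]

(s=1,f=2) a[fast]=2≠a[slow]=1 write a[2]=2 → slow++,fast++
(s=2,f=3) a[fast]=3≠a[slow]=2 write a[3]=3 → slow++,fast++
(s=3,f=4) a[fast]=4≠a[slow]=3 write a[4]=4 → slow++,fast++
(s=4,f=5) a[fast]=5≠a[slow]=4 write a[5]=5 → slow++,fast++
(s=5,f=6) a[fast]=6≠a[slow]=5 write a[6]=6 → slow++,fast++
(s=6,f=7) a[fast]=7≠a[slow]=6 write a[7]=7 → slow++,fast++
(s=7,f=8) a[fast]=7=a[slow] dup → fast++
(s=7,f=9) a[fast]=7=a[slow] dup → fast++
(s=7,f=10) a[fast]=8≠a[slow]=7 write a[8]=8 → slow++,fast++
(s=8,f=11) a[fast]=9≠a[slow]=8 write a[9]=9 → slow++,fast++
(s=9,f=12) a[fast]=9=a[slow] dup → fast++
(s=9,f=13) a[fast]=11≠a[slow]=9 write a[10]=11 → slow++,fast++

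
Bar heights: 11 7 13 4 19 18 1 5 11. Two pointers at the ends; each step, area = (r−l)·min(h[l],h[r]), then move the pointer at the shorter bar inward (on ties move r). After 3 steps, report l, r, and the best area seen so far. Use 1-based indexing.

l=1, r=6, best area=88

[1,9] min(11,11)*8=88 best=88 * → r--
[1,8] min(11,5)*7=35 best=88 → r--
[1,7] min(11,1)*6=6 best=88 → r--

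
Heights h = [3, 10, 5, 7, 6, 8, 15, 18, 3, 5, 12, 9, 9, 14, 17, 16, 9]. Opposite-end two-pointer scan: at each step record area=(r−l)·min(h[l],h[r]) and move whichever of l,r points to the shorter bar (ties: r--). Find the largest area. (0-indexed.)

max area = 140

[0,16] min(3,9)*16=48 best=48 * → l++
[1,16] min(10,9)*15=135 best=135 * → r--
[1,15] min(10,16)*14=140 best=140 * → l++
[2,15] min(5,16)*13=65 best=140 → l++
[3,15] min(7,16)*12=84 best=140 → l++
[4,15] min(6,16)*11=66 best=140 → l++
[5,15] min(8,16)*10=80 best=140 → l++
[6,15] min(15,16)*9=135 best=140 → l++
[7,15] min(18,16)*8=128 best=140 → r--
[7,14] min(18,17)*7=119 best=140 → r--
[7,13] min(18,14)*6=84 best=140 → r--
[7,12] min(18,9)*5=45 best=140 → r--
[7,11] min(18,9)*4=36 best=140 → r--
[7,10] min(18,12)*3=36 best=140 → r--
[7,9] min(18,5)*2=10 best=140 → r--
[7,8] min(18,3)*1=3 best=140 → r--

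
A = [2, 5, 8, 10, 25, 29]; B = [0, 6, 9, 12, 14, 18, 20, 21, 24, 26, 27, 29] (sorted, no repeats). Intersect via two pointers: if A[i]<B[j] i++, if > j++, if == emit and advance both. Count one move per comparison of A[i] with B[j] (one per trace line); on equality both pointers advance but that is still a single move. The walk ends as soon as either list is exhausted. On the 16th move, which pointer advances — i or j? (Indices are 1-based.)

[i=1,j=1] 2>0 → j++
[i=1,j=2] 2<6 → i++
[i=2,j=2] 5<6 → i++
[i=3,j=2] 8>6 → j++
[i=3,j=3] 8<9 → i++
[i=4,j=3] 10>9 → j++
[i=4,j=4] 10<12 → i++
[i=5,j=4] 25>12 → j++
[i=5,j=5] 25>14 → j++
[i=5,j=6] 25>18 → j++
[i=5,j=7] 25>20 → j++
[i=5,j=8] 25>21 → j++
[i=5,j=9] 25>24 → j++
[i=5,j=10] 25<26 → i++
[i=6,j=10] 29>26 → j++
[i=6,j=11] 29>27 → j++

j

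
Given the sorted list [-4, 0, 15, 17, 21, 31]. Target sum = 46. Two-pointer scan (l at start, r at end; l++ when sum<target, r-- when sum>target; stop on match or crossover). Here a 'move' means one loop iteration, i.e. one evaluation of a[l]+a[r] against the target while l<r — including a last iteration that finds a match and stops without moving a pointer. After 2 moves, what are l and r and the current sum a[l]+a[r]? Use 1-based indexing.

[1,6] -4+31=27 <46 → l++
[2,6] 0+31=31 <46 → l++

l=3, r=6, sum=46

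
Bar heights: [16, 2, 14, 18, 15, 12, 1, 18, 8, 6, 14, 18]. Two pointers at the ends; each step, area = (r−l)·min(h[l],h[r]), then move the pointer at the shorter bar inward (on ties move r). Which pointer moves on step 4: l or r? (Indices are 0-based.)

l=0 r=11: min(16,18)*11=176 best=176 *, l++
l=1 r=11: min(2,18)*10=20 best=176, l++
l=2 r=11: min(14,18)*9=126 best=176, l++
l=3 r=11: min(18,18)*8=144 best=176, r--

r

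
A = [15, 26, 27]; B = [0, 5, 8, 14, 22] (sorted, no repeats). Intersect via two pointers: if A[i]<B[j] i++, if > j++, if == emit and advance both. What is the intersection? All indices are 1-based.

intersection = []

i=1 j=1: 15>0, j++
i=1 j=2: 15>5, j++
i=1 j=3: 15>8, j++
i=1 j=4: 15>14, j++
i=1 j=5: 15<22, i++
i=2 j=5: 26>22, j++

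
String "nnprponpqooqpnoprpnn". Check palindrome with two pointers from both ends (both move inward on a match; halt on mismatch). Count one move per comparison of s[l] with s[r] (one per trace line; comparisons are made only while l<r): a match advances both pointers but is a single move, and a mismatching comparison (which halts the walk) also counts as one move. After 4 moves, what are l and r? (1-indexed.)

[1,20] 'n'=='n' → l++,r--
[2,19] 'n'=='n' → l++,r--
[3,18] 'p'=='p' → l++,r--
[4,17] 'r'=='r' → l++,r--

l=5, r=16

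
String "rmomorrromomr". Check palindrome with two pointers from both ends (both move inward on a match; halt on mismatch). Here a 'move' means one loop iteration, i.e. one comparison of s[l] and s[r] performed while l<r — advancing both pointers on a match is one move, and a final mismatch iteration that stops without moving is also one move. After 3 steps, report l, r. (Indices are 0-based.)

l=3, r=9

[0,12] 'r'=='r' → l++,r--
[1,11] 'm'=='m' → l++,r--
[2,10] 'o'=='o' → l++,r--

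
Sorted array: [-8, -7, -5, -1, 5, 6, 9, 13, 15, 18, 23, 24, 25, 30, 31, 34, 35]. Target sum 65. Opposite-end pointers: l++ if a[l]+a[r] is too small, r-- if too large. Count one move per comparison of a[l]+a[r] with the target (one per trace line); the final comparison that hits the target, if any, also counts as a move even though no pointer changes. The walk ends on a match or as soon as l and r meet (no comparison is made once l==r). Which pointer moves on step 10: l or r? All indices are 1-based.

l=1 r=17: -8+35=27 <65, l++
l=2 r=17: -7+35=28 <65, l++
l=3 r=17: -5+35=30 <65, l++
l=4 r=17: -1+35=34 <65, l++
l=5 r=17: 5+35=40 <65, l++
l=6 r=17: 6+35=41 <65, l++
l=7 r=17: 9+35=44 <65, l++
l=8 r=17: 13+35=48 <65, l++
l=9 r=17: 15+35=50 <65, l++
l=10 r=17: 18+35=53 <65, l++

l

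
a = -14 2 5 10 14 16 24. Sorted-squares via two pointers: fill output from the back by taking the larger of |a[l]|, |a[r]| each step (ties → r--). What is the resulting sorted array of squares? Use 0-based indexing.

[4, 25, 100, 196, 196, 256, 576]

[0,6] |-14|<=|24| out[6]=576 → r--
[0,5] |-14|<=|16| out[5]=256 → r--
[0,4] |-14|<=|14| out[4]=196 → r--
[0,3] |-14|>|10| out[3]=196 → l++
[1,3] |2|<=|10| out[2]=100 → r--
[1,2] |2|<=|5| out[1]=25 → r--
[1,1] |2|<=|2| out[0]=4 → r--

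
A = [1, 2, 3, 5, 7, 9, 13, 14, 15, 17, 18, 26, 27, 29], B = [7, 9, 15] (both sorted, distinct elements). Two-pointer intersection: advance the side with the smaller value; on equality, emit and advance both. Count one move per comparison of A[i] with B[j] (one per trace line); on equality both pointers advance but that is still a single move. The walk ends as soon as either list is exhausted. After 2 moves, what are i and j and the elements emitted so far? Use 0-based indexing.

[i=0,j=0] 1<7 → i++
[i=1,j=0] 2<7 → i++

i=2, j=0, emitted=[]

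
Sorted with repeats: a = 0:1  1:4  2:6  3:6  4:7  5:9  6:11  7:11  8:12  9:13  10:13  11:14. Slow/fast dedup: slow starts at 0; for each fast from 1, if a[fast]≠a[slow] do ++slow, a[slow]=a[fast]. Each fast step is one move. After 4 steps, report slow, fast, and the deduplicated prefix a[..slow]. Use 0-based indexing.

slow=3, fast=5, prefix=[1, 4, 6, 7]

slow=0 fast=1: a[fast]=4≠a[slow]=1 write a[1]=4, slow++,fast++
slow=1 fast=2: a[fast]=6≠a[slow]=4 write a[2]=6, slow++,fast++
slow=2 fast=3: a[fast]=6=a[slow] dup, fast++
slow=2 fast=4: a[fast]=7≠a[slow]=6 write a[3]=7, slow++,fast++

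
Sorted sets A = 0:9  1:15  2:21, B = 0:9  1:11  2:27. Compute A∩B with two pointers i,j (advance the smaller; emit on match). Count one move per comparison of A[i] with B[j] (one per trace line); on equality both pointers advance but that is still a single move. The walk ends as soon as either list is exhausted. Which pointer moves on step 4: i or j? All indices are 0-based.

i=0 j=0: 9==9 emit, i++,j++
i=1 j=1: 15>11, j++
i=1 j=2: 15<27, i++
i=2 j=2: 21<27, i++

i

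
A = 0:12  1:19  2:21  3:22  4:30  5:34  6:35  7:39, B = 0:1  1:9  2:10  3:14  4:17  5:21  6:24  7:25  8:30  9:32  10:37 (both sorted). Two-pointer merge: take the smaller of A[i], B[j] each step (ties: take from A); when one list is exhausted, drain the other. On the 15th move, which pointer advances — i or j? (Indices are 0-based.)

j

i=0 j=0: A[i]=12>B[j]=1 take 1, j++
i=0 j=1: A[i]=12>B[j]=9 take 9, j++
i=0 j=2: A[i]=12>B[j]=10 take 10, j++
i=0 j=3: A[i]=12<=B[j]=14 take 12, i++
i=1 j=3: A[i]=19>B[j]=14 take 14, j++
i=1 j=4: A[i]=19>B[j]=17 take 17, j++
i=1 j=5: A[i]=19<=B[j]=21 take 19, i++
i=2 j=5: A[i]=21<=B[j]=21 take 21, i++
i=3 j=5: A[i]=22>B[j]=21 take 21, j++
i=3 j=6: A[i]=22<=B[j]=24 take 22, i++
i=4 j=6: A[i]=30>B[j]=24 take 24, j++
i=4 j=7: A[i]=30>B[j]=25 take 25, j++
i=4 j=8: A[i]=30<=B[j]=30 take 30, i++
i=5 j=8: A[i]=34>B[j]=30 take 30, j++
i=5 j=9: A[i]=34>B[j]=32 take 32, j++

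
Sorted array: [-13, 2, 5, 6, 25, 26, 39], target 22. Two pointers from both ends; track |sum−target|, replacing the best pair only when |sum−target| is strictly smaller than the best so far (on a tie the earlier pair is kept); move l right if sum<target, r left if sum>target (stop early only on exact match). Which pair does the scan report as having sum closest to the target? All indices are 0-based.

l=0 r=6: -13+39=26 d=4 *, r--
l=0 r=5: -13+26=13 d=9, l++
l=1 r=5: 2+26=28 d=6, r--
l=1 r=4: 2+25=27 d=5, r--
l=1 r=3: 2+6=8 d=14, l++
l=2 r=3: 5+6=11 d=11, l++

pair (-13, 39) with sum 26 (|Δ|=4)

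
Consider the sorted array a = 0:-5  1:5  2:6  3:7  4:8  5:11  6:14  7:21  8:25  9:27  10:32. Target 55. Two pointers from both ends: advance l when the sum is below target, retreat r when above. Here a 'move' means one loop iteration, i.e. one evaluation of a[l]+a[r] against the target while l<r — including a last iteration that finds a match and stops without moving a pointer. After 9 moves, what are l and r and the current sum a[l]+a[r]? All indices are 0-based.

l=0 r=10: -5+32=27 <55, l++
l=1 r=10: 5+32=37 <55, l++
l=2 r=10: 6+32=38 <55, l++
l=3 r=10: 7+32=39 <55, l++
l=4 r=10: 8+32=40 <55, l++
l=5 r=10: 11+32=43 <55, l++
l=6 r=10: 14+32=46 <55, l++
l=7 r=10: 21+32=53 <55, l++
l=8 r=10: 25+32=57 >55, r--

l=8, r=9, sum=52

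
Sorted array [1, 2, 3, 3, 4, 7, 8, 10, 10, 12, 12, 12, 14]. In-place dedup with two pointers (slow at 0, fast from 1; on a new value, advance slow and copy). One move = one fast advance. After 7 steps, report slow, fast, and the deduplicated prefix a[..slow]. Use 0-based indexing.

slow=6, fast=8, prefix=[1, 2, 3, 4, 7, 8, 10]

(s=0,f=1) a[fast]=2≠a[slow]=1 write a[1]=2 → slow++,fast++
(s=1,f=2) a[fast]=3≠a[slow]=2 write a[2]=3 → slow++,fast++
(s=2,f=3) a[fast]=3=a[slow] dup → fast++
(s=2,f=4) a[fast]=4≠a[slow]=3 write a[3]=4 → slow++,fast++
(s=3,f=5) a[fast]=7≠a[slow]=4 write a[4]=7 → slow++,fast++
(s=4,f=6) a[fast]=8≠a[slow]=7 write a[5]=8 → slow++,fast++
(s=5,f=7) a[fast]=10≠a[slow]=8 write a[6]=10 → slow++,fast++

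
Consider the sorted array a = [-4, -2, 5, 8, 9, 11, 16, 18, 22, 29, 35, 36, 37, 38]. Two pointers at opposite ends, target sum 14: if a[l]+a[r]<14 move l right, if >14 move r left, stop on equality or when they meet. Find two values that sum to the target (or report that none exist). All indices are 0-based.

(-4, 18)

[0,13] -4+38=34 >14 → r--
[0,12] -4+37=33 >14 → r--
[0,11] -4+36=32 >14 → r--
[0,10] -4+35=31 >14 → r--
[0,9] -4+29=25 >14 → r--
[0,8] -4+22=18 >14 → r--
[0,7] -4+18=14 → found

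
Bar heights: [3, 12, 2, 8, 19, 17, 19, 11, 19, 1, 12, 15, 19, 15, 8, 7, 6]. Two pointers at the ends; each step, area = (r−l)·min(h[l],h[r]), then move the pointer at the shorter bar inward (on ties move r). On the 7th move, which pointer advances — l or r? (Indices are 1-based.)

l

l=1 r=17: min(3,6)*16=48 best=48 *, l++
l=2 r=17: min(12,6)*15=90 best=90 *, r--
l=2 r=16: min(12,7)*14=98 best=98 *, r--
l=2 r=15: min(12,8)*13=104 best=104 *, r--
l=2 r=14: min(12,15)*12=144 best=144 *, l++
l=3 r=14: min(2,15)*11=22 best=144, l++
l=4 r=14: min(8,15)*10=80 best=144, l++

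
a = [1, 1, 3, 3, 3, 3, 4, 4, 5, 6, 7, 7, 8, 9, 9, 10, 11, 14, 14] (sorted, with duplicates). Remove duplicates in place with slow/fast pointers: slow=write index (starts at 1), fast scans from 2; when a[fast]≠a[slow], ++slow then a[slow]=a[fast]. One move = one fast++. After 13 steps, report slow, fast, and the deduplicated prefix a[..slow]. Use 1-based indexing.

slow=8, fast=15, prefix=[1, 3, 4, 5, 6, 7, 8, 9]

slow=1 fast=2: a[fast]=1=a[slow] dup, fast++
slow=1 fast=3: a[fast]=3≠a[slow]=1 write a[2]=3, slow++,fast++
slow=2 fast=4: a[fast]=3=a[slow] dup, fast++
slow=2 fast=5: a[fast]=3=a[slow] dup, fast++
slow=2 fast=6: a[fast]=3=a[slow] dup, fast++
slow=2 fast=7: a[fast]=4≠a[slow]=3 write a[3]=4, slow++,fast++
slow=3 fast=8: a[fast]=4=a[slow] dup, fast++
slow=3 fast=9: a[fast]=5≠a[slow]=4 write a[4]=5, slow++,fast++
slow=4 fast=10: a[fast]=6≠a[slow]=5 write a[5]=6, slow++,fast++
slow=5 fast=11: a[fast]=7≠a[slow]=6 write a[6]=7, slow++,fast++
slow=6 fast=12: a[fast]=7=a[slow] dup, fast++
slow=6 fast=13: a[fast]=8≠a[slow]=7 write a[7]=8, slow++,fast++
slow=7 fast=14: a[fast]=9≠a[slow]=8 write a[8]=9, slow++,fast++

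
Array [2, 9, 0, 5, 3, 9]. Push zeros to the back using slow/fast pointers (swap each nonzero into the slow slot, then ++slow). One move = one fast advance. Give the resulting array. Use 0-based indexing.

(s=0,f=0) a[fast]=2≠0 swap→a[0]=2 → slow++,fast++
(s=1,f=1) a[fast]=9≠0 swap→a[1]=9 → slow++,fast++
(s=2,f=2) a[fast]=0 → fast++
(s=2,f=3) a[fast]=5≠0 swap→a[2]=5 → slow++,fast++
(s=3,f=4) a[fast]=3≠0 swap→a[3]=3 → slow++,fast++
(s=4,f=5) a[fast]=9≠0 swap→a[4]=9 → slow++,fast++

[2, 9, 5, 3, 9, 0]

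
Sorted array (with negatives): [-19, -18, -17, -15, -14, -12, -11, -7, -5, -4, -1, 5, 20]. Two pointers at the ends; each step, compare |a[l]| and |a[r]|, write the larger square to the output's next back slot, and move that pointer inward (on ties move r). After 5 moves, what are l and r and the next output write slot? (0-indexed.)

l=4, r=11, next write slot=7

[0,12] |-19|<=|20| out[12]=400 → r--
[0,11] |-19|>|5| out[11]=361 → l++
[1,11] |-18|>|5| out[10]=324 → l++
[2,11] |-17|>|5| out[9]=289 → l++
[3,11] |-15|>|5| out[8]=225 → l++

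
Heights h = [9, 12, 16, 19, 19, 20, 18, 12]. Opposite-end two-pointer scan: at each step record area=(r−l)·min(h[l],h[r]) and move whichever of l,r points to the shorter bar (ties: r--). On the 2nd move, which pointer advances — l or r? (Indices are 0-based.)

r

l=0 r=7: min(9,12)*7=63 best=63 *, l++
l=1 r=7: min(12,12)*6=72 best=72 *, r--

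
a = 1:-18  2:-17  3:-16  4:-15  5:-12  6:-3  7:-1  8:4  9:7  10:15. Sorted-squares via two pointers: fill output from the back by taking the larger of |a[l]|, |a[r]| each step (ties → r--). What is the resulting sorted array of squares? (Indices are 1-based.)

[1, 9, 16, 49, 144, 225, 225, 256, 289, 324]

l=1 r=10: |-18|>|15| out[10]=324, l++
l=2 r=10: |-17|>|15| out[9]=289, l++
l=3 r=10: |-16|>|15| out[8]=256, l++
l=4 r=10: |-15|<=|15| out[7]=225, r--
l=4 r=9: |-15|>|7| out[6]=225, l++
l=5 r=9: |-12|>|7| out[5]=144, l++
l=6 r=9: |-3|<=|7| out[4]=49, r--
l=6 r=8: |-3|<=|4| out[3]=16, r--
l=6 r=7: |-3|>|-1| out[2]=9, l++
l=7 r=7: |-1|<=|-1| out[1]=1, r--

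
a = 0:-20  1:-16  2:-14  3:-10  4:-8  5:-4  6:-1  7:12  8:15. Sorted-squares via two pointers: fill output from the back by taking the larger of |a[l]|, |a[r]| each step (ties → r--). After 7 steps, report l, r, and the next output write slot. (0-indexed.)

l=5, r=6, next write slot=1

l=0 r=8: |-20|>|15| out[8]=400, l++
l=1 r=8: |-16|>|15| out[7]=256, l++
l=2 r=8: |-14|<=|15| out[6]=225, r--
l=2 r=7: |-14|>|12| out[5]=196, l++
l=3 r=7: |-10|<=|12| out[4]=144, r--
l=3 r=6: |-10|>|-1| out[3]=100, l++
l=4 r=6: |-8|>|-1| out[2]=64, l++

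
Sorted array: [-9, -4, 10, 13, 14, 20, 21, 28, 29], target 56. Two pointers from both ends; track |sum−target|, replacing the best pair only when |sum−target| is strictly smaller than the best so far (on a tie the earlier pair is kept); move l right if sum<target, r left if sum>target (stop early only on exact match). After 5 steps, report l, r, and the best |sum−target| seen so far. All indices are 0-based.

l=5, r=8, best |Δ|=13

l=0 r=8: -9+29=20 d=36 *, l++
l=1 r=8: -4+29=25 d=31 *, l++
l=2 r=8: 10+29=39 d=17 *, l++
l=3 r=8: 13+29=42 d=14 *, l++
l=4 r=8: 14+29=43 d=13 *, l++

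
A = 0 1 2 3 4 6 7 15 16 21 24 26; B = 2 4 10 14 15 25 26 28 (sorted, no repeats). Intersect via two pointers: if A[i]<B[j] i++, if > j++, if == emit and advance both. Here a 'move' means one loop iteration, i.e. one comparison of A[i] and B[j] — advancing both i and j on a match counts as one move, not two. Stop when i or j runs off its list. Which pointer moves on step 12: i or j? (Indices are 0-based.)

i=0 j=0: 0<2, i++
i=1 j=0: 1<2, i++
i=2 j=0: 2==2 emit, i++,j++
i=3 j=1: 3<4, i++
i=4 j=1: 4==4 emit, i++,j++
i=5 j=2: 6<10, i++
i=6 j=2: 7<10, i++
i=7 j=2: 15>10, j++
i=7 j=3: 15>14, j++
i=7 j=4: 15==15 emit, i++,j++
i=8 j=5: 16<25, i++
i=9 j=5: 21<25, i++

i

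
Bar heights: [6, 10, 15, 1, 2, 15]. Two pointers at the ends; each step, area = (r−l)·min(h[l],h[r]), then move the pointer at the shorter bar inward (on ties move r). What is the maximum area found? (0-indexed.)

[0,5] min(6,15)*5=30 best=30 * → l++
[1,5] min(10,15)*4=40 best=40 * → l++
[2,5] min(15,15)*3=45 best=45 * → r--
[2,4] min(15,2)*2=4 best=45 → r--
[2,3] min(15,1)*1=1 best=45 → r--

max area = 45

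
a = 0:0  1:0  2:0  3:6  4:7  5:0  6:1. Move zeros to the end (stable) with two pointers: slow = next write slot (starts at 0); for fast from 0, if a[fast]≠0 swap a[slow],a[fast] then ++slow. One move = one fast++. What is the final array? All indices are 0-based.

(s=0,f=0) a[fast]=0 → fast++
(s=0,f=1) a[fast]=0 → fast++
(s=0,f=2) a[fast]=0 → fast++
(s=0,f=3) a[fast]=6≠0 swap→a[0]=6 → slow++,fast++
(s=1,f=4) a[fast]=7≠0 swap→a[1]=7 → slow++,fast++
(s=2,f=5) a[fast]=0 → fast++
(s=2,f=6) a[fast]=1≠0 swap→a[2]=1 → slow++,fast++

[6, 7, 1, 0, 0, 0, 0]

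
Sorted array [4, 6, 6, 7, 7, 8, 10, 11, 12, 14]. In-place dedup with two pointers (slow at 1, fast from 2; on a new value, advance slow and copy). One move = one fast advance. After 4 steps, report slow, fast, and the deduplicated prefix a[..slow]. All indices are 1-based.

slow=1 fast=2: a[fast]=6≠a[slow]=4 write a[2]=6, slow++,fast++
slow=2 fast=3: a[fast]=6=a[slow] dup, fast++
slow=2 fast=4: a[fast]=7≠a[slow]=6 write a[3]=7, slow++,fast++
slow=3 fast=5: a[fast]=7=a[slow] dup, fast++

slow=3, fast=6, prefix=[4, 6, 7]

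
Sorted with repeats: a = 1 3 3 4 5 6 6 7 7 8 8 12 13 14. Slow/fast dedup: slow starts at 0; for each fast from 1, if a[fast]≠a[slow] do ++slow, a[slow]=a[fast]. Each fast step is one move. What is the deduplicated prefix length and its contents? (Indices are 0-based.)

length 10; prefix = [1, 3, 4, 5, 6, 7, 8, 12, 13, 14]

(s=0,f=1) a[fast]=3≠a[slow]=1 write a[1]=3 → slow++,fast++
(s=1,f=2) a[fast]=3=a[slow] dup → fast++
(s=1,f=3) a[fast]=4≠a[slow]=3 write a[2]=4 → slow++,fast++
(s=2,f=4) a[fast]=5≠a[slow]=4 write a[3]=5 → slow++,fast++
(s=3,f=5) a[fast]=6≠a[slow]=5 write a[4]=6 → slow++,fast++
(s=4,f=6) a[fast]=6=a[slow] dup → fast++
(s=4,f=7) a[fast]=7≠a[slow]=6 write a[5]=7 → slow++,fast++
(s=5,f=8) a[fast]=7=a[slow] dup → fast++
(s=5,f=9) a[fast]=8≠a[slow]=7 write a[6]=8 → slow++,fast++
(s=6,f=10) a[fast]=8=a[slow] dup → fast++
(s=6,f=11) a[fast]=12≠a[slow]=8 write a[7]=12 → slow++,fast++
(s=7,f=12) a[fast]=13≠a[slow]=12 write a[8]=13 → slow++,fast++
(s=8,f=13) a[fast]=14≠a[slow]=13 write a[9]=14 → slow++,fast++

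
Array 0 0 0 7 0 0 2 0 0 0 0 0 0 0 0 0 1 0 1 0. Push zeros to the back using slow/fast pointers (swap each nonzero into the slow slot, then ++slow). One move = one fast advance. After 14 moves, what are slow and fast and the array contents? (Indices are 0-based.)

slow=2, fast=14, a=[7, 2, 0, 0, 0, 0, 0, 0, 0, 0, 0, 0, 0, 0, 0, 0, 1, 0, 1, 0]

(s=0,f=0) a[fast]=0 → fast++
(s=0,f=1) a[fast]=0 → fast++
(s=0,f=2) a[fast]=0 → fast++
(s=0,f=3) a[fast]=7≠0 swap→a[0]=7 → slow++,fast++
(s=1,f=4) a[fast]=0 → fast++
(s=1,f=5) a[fast]=0 → fast++
(s=1,f=6) a[fast]=2≠0 swap→a[1]=2 → slow++,fast++
(s=2,f=7) a[fast]=0 → fast++
(s=2,f=8) a[fast]=0 → fast++
(s=2,f=9) a[fast]=0 → fast++
(s=2,f=10) a[fast]=0 → fast++
(s=2,f=11) a[fast]=0 → fast++
(s=2,f=12) a[fast]=0 → fast++
(s=2,f=13) a[fast]=0 → fast++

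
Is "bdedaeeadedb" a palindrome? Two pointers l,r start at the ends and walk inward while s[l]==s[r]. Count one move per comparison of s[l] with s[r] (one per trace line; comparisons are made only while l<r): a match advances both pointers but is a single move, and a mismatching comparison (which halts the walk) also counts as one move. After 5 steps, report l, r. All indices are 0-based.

l=0 r=11: 'b'=='b', l++,r--
l=1 r=10: 'd'=='d', l++,r--
l=2 r=9: 'e'=='e', l++,r--
l=3 r=8: 'd'=='d', l++,r--
l=4 r=7: 'a'=='a', l++,r--

l=5, r=6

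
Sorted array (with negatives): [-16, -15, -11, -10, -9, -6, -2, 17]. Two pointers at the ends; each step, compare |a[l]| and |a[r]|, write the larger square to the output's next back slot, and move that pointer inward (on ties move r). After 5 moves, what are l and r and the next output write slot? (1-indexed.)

[1,8] |-16|<=|17| out[8]=289 → r--
[1,7] |-16|>|-2| out[7]=256 → l++
[2,7] |-15|>|-2| out[6]=225 → l++
[3,7] |-11|>|-2| out[5]=121 → l++
[4,7] |-10|>|-2| out[4]=100 → l++

l=5, r=7, next write slot=3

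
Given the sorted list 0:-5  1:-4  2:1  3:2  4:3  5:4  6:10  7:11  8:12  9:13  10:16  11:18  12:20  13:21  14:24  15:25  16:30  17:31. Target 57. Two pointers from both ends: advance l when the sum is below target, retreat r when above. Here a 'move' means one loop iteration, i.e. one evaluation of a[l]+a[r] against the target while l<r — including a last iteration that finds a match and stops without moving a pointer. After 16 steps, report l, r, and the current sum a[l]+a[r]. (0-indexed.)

[0,17] -5+31=26 <57 → l++
[1,17] -4+31=27 <57 → l++
[2,17] 1+31=32 <57 → l++
[3,17] 2+31=33 <57 → l++
[4,17] 3+31=34 <57 → l++
[5,17] 4+31=35 <57 → l++
[6,17] 10+31=41 <57 → l++
[7,17] 11+31=42 <57 → l++
[8,17] 12+31=43 <57 → l++
[9,17] 13+31=44 <57 → l++
[10,17] 16+31=47 <57 → l++
[11,17] 18+31=49 <57 → l++
[12,17] 20+31=51 <57 → l++
[13,17] 21+31=52 <57 → l++
[14,17] 24+31=55 <57 → l++
[15,17] 25+31=56 <57 → l++

l=16, r=17, sum=61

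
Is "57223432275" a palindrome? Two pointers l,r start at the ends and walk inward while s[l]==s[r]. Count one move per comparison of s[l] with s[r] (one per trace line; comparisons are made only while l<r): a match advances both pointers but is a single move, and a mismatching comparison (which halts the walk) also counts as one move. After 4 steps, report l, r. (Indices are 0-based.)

l=4, r=6

l=0 r=10: '5'=='5', l++,r--
l=1 r=9: '7'=='7', l++,r--
l=2 r=8: '2'=='2', l++,r--
l=3 r=7: '2'=='2', l++,r--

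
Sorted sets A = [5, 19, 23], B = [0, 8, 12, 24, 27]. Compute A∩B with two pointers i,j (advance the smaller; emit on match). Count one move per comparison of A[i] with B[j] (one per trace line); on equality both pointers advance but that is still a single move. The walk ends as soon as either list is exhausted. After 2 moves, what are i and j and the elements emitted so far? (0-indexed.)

i=1, j=1, emitted=[]

[i=0,j=0] 5>0 → j++
[i=0,j=1] 5<8 → i++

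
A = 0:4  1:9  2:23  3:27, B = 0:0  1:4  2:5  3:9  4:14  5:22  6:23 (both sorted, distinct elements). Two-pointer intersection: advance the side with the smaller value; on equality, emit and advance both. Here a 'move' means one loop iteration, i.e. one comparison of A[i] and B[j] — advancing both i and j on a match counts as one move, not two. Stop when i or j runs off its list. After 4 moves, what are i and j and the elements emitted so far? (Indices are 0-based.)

i=2, j=4, emitted=[4, 9]

[i=0,j=0] 4>0 → j++
[i=0,j=1] 4==4 emit → i++,j++
[i=1,j=2] 9>5 → j++
[i=1,j=3] 9==9 emit → i++,j++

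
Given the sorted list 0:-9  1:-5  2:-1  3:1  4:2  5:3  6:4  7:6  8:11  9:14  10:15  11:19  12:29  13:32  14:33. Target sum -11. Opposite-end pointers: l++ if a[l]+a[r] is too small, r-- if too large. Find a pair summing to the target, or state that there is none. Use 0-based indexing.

no pair

l=0 r=14: -9+33=24 >-11, r--
l=0 r=13: -9+32=23 >-11, r--
l=0 r=12: -9+29=20 >-11, r--
l=0 r=11: -9+19=10 >-11, r--
l=0 r=10: -9+15=6 >-11, r--
l=0 r=9: -9+14=5 >-11, r--
l=0 r=8: -9+11=2 >-11, r--
l=0 r=7: -9+6=-3 >-11, r--
l=0 r=6: -9+4=-5 >-11, r--
l=0 r=5: -9+3=-6 >-11, r--
l=0 r=4: -9+2=-7 >-11, r--
l=0 r=3: -9+1=-8 >-11, r--
l=0 r=2: -9+-1=-10 >-11, r--
l=0 r=1: -9+-5=-14 <-11, l++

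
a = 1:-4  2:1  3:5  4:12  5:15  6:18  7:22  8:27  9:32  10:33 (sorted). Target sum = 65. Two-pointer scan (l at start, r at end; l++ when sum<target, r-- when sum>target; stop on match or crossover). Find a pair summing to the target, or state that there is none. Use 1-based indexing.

[1,10] -4+33=29 <65 → l++
[2,10] 1+33=34 <65 → l++
[3,10] 5+33=38 <65 → l++
[4,10] 12+33=45 <65 → l++
[5,10] 15+33=48 <65 → l++
[6,10] 18+33=51 <65 → l++
[7,10] 22+33=55 <65 → l++
[8,10] 27+33=60 <65 → l++
[9,10] 32+33=65 → found

(32, 33)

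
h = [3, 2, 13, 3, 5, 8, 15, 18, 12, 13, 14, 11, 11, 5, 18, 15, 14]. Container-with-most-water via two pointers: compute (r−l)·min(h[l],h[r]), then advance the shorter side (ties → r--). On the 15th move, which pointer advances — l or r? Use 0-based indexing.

[0,16] min(3,14)*16=48 best=48 * → l++
[1,16] min(2,14)*15=30 best=48 → l++
[2,16] min(13,14)*14=182 best=182 * → l++
[3,16] min(3,14)*13=39 best=182 → l++
[4,16] min(5,14)*12=60 best=182 → l++
[5,16] min(8,14)*11=88 best=182 → l++
[6,16] min(15,14)*10=140 best=182 → r--
[6,15] min(15,15)*9=135 best=182 → r--
[6,14] min(15,18)*8=120 best=182 → l++
[7,14] min(18,18)*7=126 best=182 → r--
[7,13] min(18,5)*6=30 best=182 → r--
[7,12] min(18,11)*5=55 best=182 → r--
[7,11] min(18,11)*4=44 best=182 → r--
[7,10] min(18,14)*3=42 best=182 → r--
[7,9] min(18,13)*2=26 best=182 → r--

r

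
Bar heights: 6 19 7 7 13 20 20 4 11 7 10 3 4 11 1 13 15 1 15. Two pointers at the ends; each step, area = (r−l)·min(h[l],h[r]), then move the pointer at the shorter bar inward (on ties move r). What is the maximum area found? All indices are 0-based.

[0,18] min(6,15)*18=108 best=108 * → l++
[1,18] min(19,15)*17=255 best=255 * → r--
[1,17] min(19,1)*16=16 best=255 → r--
[1,16] min(19,15)*15=225 best=255 → r--
[1,15] min(19,13)*14=182 best=255 → r--
[1,14] min(19,1)*13=13 best=255 → r--
[1,13] min(19,11)*12=132 best=255 → r--
[1,12] min(19,4)*11=44 best=255 → r--
[1,11] min(19,3)*10=30 best=255 → r--
[1,10] min(19,10)*9=90 best=255 → r--
[1,9] min(19,7)*8=56 best=255 → r--
[1,8] min(19,11)*7=77 best=255 → r--
[1,7] min(19,4)*6=24 best=255 → r--
[1,6] min(19,20)*5=95 best=255 → l++
[2,6] min(7,20)*4=28 best=255 → l++
[3,6] min(7,20)*3=21 best=255 → l++
[4,6] min(13,20)*2=26 best=255 → l++
[5,6] min(20,20)*1=20 best=255 → r--

max area = 255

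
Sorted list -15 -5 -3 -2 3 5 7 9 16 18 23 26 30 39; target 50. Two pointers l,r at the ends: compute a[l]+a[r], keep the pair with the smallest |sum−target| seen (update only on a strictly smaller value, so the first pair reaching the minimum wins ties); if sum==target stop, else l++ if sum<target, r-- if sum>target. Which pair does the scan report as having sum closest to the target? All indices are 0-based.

pair (23, 26) with sum 49 (|Δ|=1)

[0,13] -15+39=24 d=26 * → l++
[1,13] -5+39=34 d=16 * → l++
[2,13] -3+39=36 d=14 * → l++
[3,13] -2+39=37 d=13 * → l++
[4,13] 3+39=42 d=8 * → l++
[5,13] 5+39=44 d=6 * → l++
[6,13] 7+39=46 d=4 * → l++
[7,13] 9+39=48 d=2 * → l++
[8,13] 16+39=55 d=5 → r--
[8,12] 16+30=46 d=4 → l++
[9,12] 18+30=48 d=2 → l++
[10,12] 23+30=53 d=3 → r--
[10,11] 23+26=49 d=1 * → l++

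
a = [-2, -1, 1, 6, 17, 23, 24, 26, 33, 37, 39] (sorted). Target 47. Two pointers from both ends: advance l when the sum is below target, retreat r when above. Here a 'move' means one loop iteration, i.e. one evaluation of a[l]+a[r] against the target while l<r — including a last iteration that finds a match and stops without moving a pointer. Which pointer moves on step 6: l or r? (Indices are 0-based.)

r

[0,10] -2+39=37 <47 → l++
[1,10] -1+39=38 <47 → l++
[2,10] 1+39=40 <47 → l++
[3,10] 6+39=45 <47 → l++
[4,10] 17+39=56 >47 → r--
[4,9] 17+37=54 >47 → r--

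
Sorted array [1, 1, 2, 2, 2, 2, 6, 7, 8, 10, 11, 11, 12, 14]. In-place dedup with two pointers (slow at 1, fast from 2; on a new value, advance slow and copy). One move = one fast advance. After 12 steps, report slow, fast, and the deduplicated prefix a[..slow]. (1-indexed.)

slow=1 fast=2: a[fast]=1=a[slow] dup, fast++
slow=1 fast=3: a[fast]=2≠a[slow]=1 write a[2]=2, slow++,fast++
slow=2 fast=4: a[fast]=2=a[slow] dup, fast++
slow=2 fast=5: a[fast]=2=a[slow] dup, fast++
slow=2 fast=6: a[fast]=2=a[slow] dup, fast++
slow=2 fast=7: a[fast]=6≠a[slow]=2 write a[3]=6, slow++,fast++
slow=3 fast=8: a[fast]=7≠a[slow]=6 write a[4]=7, slow++,fast++
slow=4 fast=9: a[fast]=8≠a[slow]=7 write a[5]=8, slow++,fast++
slow=5 fast=10: a[fast]=10≠a[slow]=8 write a[6]=10, slow++,fast++
slow=6 fast=11: a[fast]=11≠a[slow]=10 write a[7]=11, slow++,fast++
slow=7 fast=12: a[fast]=11=a[slow] dup, fast++
slow=7 fast=13: a[fast]=12≠a[slow]=11 write a[8]=12, slow++,fast++

slow=8, fast=14, prefix=[1, 2, 6, 7, 8, 10, 11, 12]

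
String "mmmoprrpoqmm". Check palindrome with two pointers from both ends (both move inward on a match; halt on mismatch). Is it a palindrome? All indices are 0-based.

l=0 r=11: 'm'=='m', l++,r--
l=1 r=10: 'm'=='m', l++,r--
l=2 r=9: 'm'!='q', stop

not a palindrome (mismatch at 2,9)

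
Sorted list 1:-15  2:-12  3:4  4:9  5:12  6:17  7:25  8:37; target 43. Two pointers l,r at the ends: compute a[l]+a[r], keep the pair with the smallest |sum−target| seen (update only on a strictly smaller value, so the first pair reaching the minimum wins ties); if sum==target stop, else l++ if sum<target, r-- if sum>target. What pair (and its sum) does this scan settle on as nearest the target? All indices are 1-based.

pair (17, 25) with sum 42 (|Δ|=1)

[1,8] -15+37=22 d=21 * → l++
[2,8] -12+37=25 d=18 * → l++
[3,8] 4+37=41 d=2 * → l++
[4,8] 9+37=46 d=3 → r--
[4,7] 9+25=34 d=9 → l++
[5,7] 12+25=37 d=6 → l++
[6,7] 17+25=42 d=1 * → l++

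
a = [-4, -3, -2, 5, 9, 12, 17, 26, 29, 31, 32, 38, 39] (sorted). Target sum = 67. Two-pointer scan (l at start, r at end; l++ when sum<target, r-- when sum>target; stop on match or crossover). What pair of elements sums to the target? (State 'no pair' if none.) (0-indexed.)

(29, 38)

l=0 r=12: -4+39=35 <67, l++
l=1 r=12: -3+39=36 <67, l++
l=2 r=12: -2+39=37 <67, l++
l=3 r=12: 5+39=44 <67, l++
l=4 r=12: 9+39=48 <67, l++
l=5 r=12: 12+39=51 <67, l++
l=6 r=12: 17+39=56 <67, l++
l=7 r=12: 26+39=65 <67, l++
l=8 r=12: 29+39=68 >67, r--
l=8 r=11: 29+38=67, found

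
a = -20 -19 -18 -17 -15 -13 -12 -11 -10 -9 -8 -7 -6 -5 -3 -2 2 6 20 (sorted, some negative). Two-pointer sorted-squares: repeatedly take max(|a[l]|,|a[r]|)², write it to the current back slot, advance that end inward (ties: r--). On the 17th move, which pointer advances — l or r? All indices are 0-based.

l=0 r=18: |-20|<=|20| out[18]=400, r--
l=0 r=17: |-20|>|6| out[17]=400, l++
l=1 r=17: |-19|>|6| out[16]=361, l++
l=2 r=17: |-18|>|6| out[15]=324, l++
l=3 r=17: |-17|>|6| out[14]=289, l++
l=4 r=17: |-15|>|6| out[13]=225, l++
l=5 r=17: |-13|>|6| out[12]=169, l++
l=6 r=17: |-12|>|6| out[11]=144, l++
l=7 r=17: |-11|>|6| out[10]=121, l++
l=8 r=17: |-10|>|6| out[9]=100, l++
l=9 r=17: |-9|>|6| out[8]=81, l++
l=10 r=17: |-8|>|6| out[7]=64, l++
l=11 r=17: |-7|>|6| out[6]=49, l++
l=12 r=17: |-6|<=|6| out[5]=36, r--
l=12 r=16: |-6|>|2| out[4]=36, l++
l=13 r=16: |-5|>|2| out[3]=25, l++
l=14 r=16: |-3|>|2| out[2]=9, l++

l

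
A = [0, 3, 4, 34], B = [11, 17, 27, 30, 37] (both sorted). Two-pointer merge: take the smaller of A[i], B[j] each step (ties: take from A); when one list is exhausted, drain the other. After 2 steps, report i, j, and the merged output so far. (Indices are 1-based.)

i=3, j=1, merged so far=[0, 3]

i=1 j=1: A[i]=0<=B[j]=11 take 0, i++
i=2 j=1: A[i]=3<=B[j]=11 take 3, i++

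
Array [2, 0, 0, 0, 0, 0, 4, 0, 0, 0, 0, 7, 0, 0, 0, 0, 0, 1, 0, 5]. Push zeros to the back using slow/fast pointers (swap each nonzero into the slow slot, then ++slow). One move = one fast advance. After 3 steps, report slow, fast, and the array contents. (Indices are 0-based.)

slow=1, fast=3, a=[2, 0, 0, 0, 0, 0, 4, 0, 0, 0, 0, 7, 0, 0, 0, 0, 0, 1, 0, 5]

(s=0,f=0) a[fast]=2≠0 swap→a[0]=2 → slow++,fast++
(s=1,f=1) a[fast]=0 → fast++
(s=1,f=2) a[fast]=0 → fast++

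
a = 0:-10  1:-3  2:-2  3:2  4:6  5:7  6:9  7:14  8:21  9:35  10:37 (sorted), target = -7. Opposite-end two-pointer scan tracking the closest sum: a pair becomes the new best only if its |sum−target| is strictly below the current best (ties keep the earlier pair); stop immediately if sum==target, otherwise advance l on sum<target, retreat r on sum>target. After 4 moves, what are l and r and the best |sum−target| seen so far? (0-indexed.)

l=0, r=6, best |Δ|=11

[0,10] -10+37=27 d=34 * → r--
[0,9] -10+35=25 d=32 * → r--
[0,8] -10+21=11 d=18 * → r--
[0,7] -10+14=4 d=11 * → r--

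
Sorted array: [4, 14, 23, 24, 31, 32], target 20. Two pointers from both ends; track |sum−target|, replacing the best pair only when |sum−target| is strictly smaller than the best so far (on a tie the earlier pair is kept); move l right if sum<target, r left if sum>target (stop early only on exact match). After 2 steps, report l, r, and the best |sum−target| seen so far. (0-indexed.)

l=0, r=3, best |Δ|=15

[0,5] 4+32=36 d=16 * → r--
[0,4] 4+31=35 d=15 * → r--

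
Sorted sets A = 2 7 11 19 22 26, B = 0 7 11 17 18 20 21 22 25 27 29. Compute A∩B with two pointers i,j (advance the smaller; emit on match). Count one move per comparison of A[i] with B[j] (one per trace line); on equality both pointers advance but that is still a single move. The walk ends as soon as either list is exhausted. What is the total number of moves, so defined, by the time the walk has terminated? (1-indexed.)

[i=1,j=1] 2>0 → j++
[i=1,j=2] 2<7 → i++
[i=2,j=2] 7==7 emit → i++,j++
[i=3,j=3] 11==11 emit → i++,j++
[i=4,j=4] 19>17 → j++
[i=4,j=5] 19>18 → j++
[i=4,j=6] 19<20 → i++
[i=5,j=6] 22>20 → j++
[i=5,j=7] 22>21 → j++
[i=5,j=8] 22==22 emit → i++,j++
[i=6,j=9] 26>25 → j++
[i=6,j=10] 26<27 → i++

12 moves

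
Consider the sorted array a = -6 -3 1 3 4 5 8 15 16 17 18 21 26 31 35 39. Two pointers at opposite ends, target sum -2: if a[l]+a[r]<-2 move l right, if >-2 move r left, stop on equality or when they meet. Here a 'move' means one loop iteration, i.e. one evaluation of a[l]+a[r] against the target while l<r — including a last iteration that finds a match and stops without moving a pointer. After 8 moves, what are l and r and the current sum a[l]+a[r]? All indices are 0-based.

l=0, r=7, sum=9

l=0 r=15: -6+39=33 >-2, r--
l=0 r=14: -6+35=29 >-2, r--
l=0 r=13: -6+31=25 >-2, r--
l=0 r=12: -6+26=20 >-2, r--
l=0 r=11: -6+21=15 >-2, r--
l=0 r=10: -6+18=12 >-2, r--
l=0 r=9: -6+17=11 >-2, r--
l=0 r=8: -6+16=10 >-2, r--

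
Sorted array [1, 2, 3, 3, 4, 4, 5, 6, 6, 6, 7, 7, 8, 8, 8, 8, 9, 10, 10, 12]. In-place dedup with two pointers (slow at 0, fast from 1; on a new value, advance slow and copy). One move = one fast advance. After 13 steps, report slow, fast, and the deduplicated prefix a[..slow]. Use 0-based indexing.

slow=7, fast=14, prefix=[1, 2, 3, 4, 5, 6, 7, 8]

slow=0 fast=1: a[fast]=2≠a[slow]=1 write a[1]=2, slow++,fast++
slow=1 fast=2: a[fast]=3≠a[slow]=2 write a[2]=3, slow++,fast++
slow=2 fast=3: a[fast]=3=a[slow] dup, fast++
slow=2 fast=4: a[fast]=4≠a[slow]=3 write a[3]=4, slow++,fast++
slow=3 fast=5: a[fast]=4=a[slow] dup, fast++
slow=3 fast=6: a[fast]=5≠a[slow]=4 write a[4]=5, slow++,fast++
slow=4 fast=7: a[fast]=6≠a[slow]=5 write a[5]=6, slow++,fast++
slow=5 fast=8: a[fast]=6=a[slow] dup, fast++
slow=5 fast=9: a[fast]=6=a[slow] dup, fast++
slow=5 fast=10: a[fast]=7≠a[slow]=6 write a[6]=7, slow++,fast++
slow=6 fast=11: a[fast]=7=a[slow] dup, fast++
slow=6 fast=12: a[fast]=8≠a[slow]=7 write a[7]=8, slow++,fast++
slow=7 fast=13: a[fast]=8=a[slow] dup, fast++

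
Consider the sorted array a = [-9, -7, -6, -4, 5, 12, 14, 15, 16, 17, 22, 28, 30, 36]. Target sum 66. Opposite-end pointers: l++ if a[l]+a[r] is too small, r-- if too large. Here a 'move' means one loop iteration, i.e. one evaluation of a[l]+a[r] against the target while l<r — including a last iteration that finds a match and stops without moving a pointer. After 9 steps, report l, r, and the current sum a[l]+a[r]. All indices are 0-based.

[0,13] -9+36=27 <66 → l++
[1,13] -7+36=29 <66 → l++
[2,13] -6+36=30 <66 → l++
[3,13] -4+36=32 <66 → l++
[4,13] 5+36=41 <66 → l++
[5,13] 12+36=48 <66 → l++
[6,13] 14+36=50 <66 → l++
[7,13] 15+36=51 <66 → l++
[8,13] 16+36=52 <66 → l++

l=9, r=13, sum=53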